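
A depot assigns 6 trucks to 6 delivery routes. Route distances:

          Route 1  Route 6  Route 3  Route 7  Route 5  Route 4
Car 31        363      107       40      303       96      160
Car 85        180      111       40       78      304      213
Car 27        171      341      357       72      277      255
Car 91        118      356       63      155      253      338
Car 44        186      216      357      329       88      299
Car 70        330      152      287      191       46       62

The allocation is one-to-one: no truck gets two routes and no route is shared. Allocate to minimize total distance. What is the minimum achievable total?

Optimal: Car 31→Route 6 (107 km), Car 85→Route 3 (40 km), Car 27→Route 7 (72 km), Car 91→Route 1 (118 km), Car 44→Route 5 (88 km), Car 70→Route 4 (62 km) — total 107+40+72+118+88+62 = 487 km.
Min-entry greedy (repeatedly take the single cheapest remaining cell) gives 686 km, worse by 199.
Next-best assignment: Car 31→Route 3, Car 85→Route 6, Car 27→Route 7, Car 91→Route 1, Car 44→Route 5, Car 70→Route 4 = 491 km.
Swapping Car 31↔Car 91 (Car 31→Route 1 363 km, Car 91→Route 6 356 km) adds 494.

Min total: 487 km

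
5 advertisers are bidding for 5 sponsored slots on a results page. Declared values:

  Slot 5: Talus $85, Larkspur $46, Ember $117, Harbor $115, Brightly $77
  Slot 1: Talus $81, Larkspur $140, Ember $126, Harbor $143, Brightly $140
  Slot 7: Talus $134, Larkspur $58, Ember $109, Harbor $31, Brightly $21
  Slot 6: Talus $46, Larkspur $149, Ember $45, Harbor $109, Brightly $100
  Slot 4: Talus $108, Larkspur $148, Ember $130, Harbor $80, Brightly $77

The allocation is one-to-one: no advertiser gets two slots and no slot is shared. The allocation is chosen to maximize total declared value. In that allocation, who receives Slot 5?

Harbor receives Slot 5.

This is the linear assignment problem.
Optimal: Talus→Slot 7 ($134), Larkspur→Slot 6 ($149), Ember→Slot 4 ($130), Harbor→Slot 5 ($115), Brightly→Slot 1 ($140) — total 134+149+130+115+140 = $668.
Column-greedy (each slot in turn goes to its best remaining advertiser) gives $620, worse by 48.
Every other assignment is strictly worse.
Harbor's own top slot is Slot 1 ($143), but forcing Harbor→Slot 1 and reassigning the rest optimally gives only $642 — worse by 26.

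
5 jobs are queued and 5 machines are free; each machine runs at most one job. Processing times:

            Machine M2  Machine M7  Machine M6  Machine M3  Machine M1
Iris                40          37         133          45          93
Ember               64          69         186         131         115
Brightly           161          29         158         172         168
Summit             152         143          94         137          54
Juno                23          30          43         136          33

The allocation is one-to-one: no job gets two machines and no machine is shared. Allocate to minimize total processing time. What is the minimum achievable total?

Optimal: Iris→Machine M3 (45 min), Ember→Machine M2 (64 min), Brightly→Machine M7 (29 min), Summit→Machine M1 (54 min), Juno→Machine M6 (43 min) — total 45+64+29+54+43 = 235 min.
Column-greedy (each machine in turn goes to its cheapest remaining job) gives 306 min, worse by 71.
Next-best assignment: Iris→Machine M3, Ember→Machine M2, Brightly→Machine M7, Summit→Machine M6, Juno→Machine M1 = 265 min.
Every other assignment is strictly worse.

Min total: 235 min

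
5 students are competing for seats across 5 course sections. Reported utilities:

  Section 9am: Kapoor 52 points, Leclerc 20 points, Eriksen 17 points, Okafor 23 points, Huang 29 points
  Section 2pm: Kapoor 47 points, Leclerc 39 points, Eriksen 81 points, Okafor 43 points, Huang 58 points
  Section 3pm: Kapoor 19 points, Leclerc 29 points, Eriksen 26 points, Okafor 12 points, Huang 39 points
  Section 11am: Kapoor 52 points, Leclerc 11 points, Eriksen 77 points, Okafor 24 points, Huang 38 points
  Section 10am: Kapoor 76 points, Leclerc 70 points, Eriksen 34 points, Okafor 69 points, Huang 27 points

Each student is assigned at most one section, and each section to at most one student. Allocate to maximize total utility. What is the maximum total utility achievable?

This is the linear assignment problem.
Optimal: Kapoor→Section 9am (52 points), Leclerc→Section 3pm (29 points), Eriksen→Section 11am (77 points), Okafor→Section 10am (69 points), Huang→Section 2pm (58 points) — total 52+29+77+69+58 = 285 points.
Column-greedy (each section in turn goes to its best remaining student) gives 266 points, worse by 19.

Max total: 285 points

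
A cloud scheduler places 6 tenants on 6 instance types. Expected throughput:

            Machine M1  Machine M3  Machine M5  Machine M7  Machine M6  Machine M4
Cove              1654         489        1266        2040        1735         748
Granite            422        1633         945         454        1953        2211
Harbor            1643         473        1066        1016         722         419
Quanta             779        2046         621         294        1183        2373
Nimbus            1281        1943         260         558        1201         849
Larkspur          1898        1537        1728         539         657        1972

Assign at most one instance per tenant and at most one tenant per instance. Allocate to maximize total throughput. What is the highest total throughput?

Maximum total: 11680 ops/s

This is the linear assignment problem.
Optimal: Cove→Machine M7 (2040 ops/s), Granite→Machine M6 (1953 ops/s), Harbor→Machine M1 (1643 ops/s), Quanta→Machine M4 (2373 ops/s), Nimbus→Machine M3 (1943 ops/s), Larkspur→Machine M5 (1728 ops/s) — total 2040+1953+1643+2373+1943+1728 = 11680 ops/s.
Max-entry greedy (repeatedly take the single best remaining cell) gives 11273 ops/s, worse by 407.
Checked against all permutations: 11680 ops/s is optimal.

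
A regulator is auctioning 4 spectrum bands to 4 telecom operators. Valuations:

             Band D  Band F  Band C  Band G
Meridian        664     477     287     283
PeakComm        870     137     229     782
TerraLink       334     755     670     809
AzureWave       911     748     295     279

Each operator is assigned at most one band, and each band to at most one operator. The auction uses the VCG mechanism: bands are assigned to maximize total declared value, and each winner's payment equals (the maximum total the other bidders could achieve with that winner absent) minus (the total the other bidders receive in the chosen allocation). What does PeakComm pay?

PeakComm pays $139M.

Efficient allocation: Meridian→Band D ($664M), PeakComm→Band G ($782M), TerraLink→Band C ($670M), AzureWave→Band F ($748M); total welfare W = $2864M.
PeakComm receives Band G at value $782M, so the others get W − 782 = $2082M.
Without PeakComm: best allocation of the remaining 3 bidders over all 4 bands is Meridian→Band D ($664M), TerraLink→Band G ($809M), AzureWave→Band F ($748M), total $2221M.
VCG payment = (others' best without PeakComm) − (others' welfare with PeakComm) = 2221 − 2082 = $139M.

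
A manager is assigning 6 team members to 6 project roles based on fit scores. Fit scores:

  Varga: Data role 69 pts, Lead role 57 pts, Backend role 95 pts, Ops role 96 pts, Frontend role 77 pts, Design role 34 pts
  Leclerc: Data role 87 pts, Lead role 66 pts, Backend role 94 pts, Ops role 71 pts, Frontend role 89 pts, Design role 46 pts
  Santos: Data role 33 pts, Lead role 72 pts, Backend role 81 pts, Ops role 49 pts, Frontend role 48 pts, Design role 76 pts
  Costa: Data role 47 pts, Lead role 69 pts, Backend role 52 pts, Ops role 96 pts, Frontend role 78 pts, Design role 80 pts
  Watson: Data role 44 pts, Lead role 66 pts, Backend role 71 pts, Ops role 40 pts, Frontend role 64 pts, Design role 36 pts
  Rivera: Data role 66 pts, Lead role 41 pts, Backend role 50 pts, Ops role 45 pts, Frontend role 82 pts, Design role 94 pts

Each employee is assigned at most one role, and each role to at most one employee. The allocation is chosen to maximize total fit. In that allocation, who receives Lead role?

Optimal: Varga→Backend role (95 pts), Leclerc→Data role (87 pts), Santos→Lead role (72 pts), Costa→Ops role (96 pts), Watson→Frontend role (64 pts), Rivera→Design role (94 pts) — total 95+87+72+96+64+94 = 508 pts.
Column-greedy (each role in turn goes to its best remaining employee) gives 468 pts, worse by 40.
Next-best assignment: Varga→Backend role, Leclerc→Data role, Santos→Design role, Costa→Ops role, Watson→Lead role, Rivera→Frontend role = 502 pts.
Santos's own top role is Backend role (81 pts), but forcing Santos→Backend role and reassigning the rest optimally gives only 502 pts — worse by 6.

Santos receives Lead role.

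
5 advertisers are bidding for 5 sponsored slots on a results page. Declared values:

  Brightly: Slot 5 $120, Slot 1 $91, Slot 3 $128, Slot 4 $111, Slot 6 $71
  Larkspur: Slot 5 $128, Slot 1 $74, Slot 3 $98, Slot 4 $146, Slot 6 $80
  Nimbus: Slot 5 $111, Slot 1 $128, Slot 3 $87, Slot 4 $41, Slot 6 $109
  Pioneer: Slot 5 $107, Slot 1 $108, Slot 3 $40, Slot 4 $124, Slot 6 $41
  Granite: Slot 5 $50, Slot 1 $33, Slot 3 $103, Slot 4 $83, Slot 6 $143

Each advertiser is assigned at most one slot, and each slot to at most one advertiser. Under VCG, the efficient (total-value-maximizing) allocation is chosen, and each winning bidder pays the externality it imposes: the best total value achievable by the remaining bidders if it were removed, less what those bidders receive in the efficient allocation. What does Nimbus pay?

Nimbus pays $1.

Efficient allocation: Brightly→Slot 3 ($128), Larkspur→Slot 4 ($146), Nimbus→Slot 1 ($128), Pioneer→Slot 5 ($107), Granite→Slot 6 ($143); total welfare W = $652.
Nimbus receives Slot 1 at value $128, so the others get W − 128 = $524.
Without Nimbus: best allocation of the remaining 4 bidders over all 5 slots is Brightly→Slot 3 ($128), Larkspur→Slot 4 ($146), Pioneer→Slot 1 ($108), Granite→Slot 6 ($143), total $525.
VCG payment = (others' best without Nimbus) − (others' welfare with Nimbus) = 525 − 524 = $1.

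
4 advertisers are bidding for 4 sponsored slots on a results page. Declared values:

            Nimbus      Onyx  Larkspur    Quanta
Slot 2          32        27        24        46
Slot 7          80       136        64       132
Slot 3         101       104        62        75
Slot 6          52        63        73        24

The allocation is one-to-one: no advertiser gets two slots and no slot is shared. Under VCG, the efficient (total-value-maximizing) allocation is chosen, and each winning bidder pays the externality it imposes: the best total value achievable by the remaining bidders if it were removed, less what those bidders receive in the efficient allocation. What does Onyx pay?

Efficient allocation: Nimbus→Slot 3 ($101), Onyx→Slot 7 ($136), Larkspur→Slot 6 ($73), Quanta→Slot 2 ($46); total welfare W = $356.
Onyx receives Slot 7 at value $136, so the others get W − 136 = $220.
Without Onyx: best allocation of the remaining 3 bidders over all 4 slots is Nimbus→Slot 3 ($101), Larkspur→Slot 6 ($73), Quanta→Slot 7 ($132), total $306.
VCG payment = (others' best without Onyx) − (others' welfare with Onyx) = 306 − 220 = $86.

Onyx pays $86.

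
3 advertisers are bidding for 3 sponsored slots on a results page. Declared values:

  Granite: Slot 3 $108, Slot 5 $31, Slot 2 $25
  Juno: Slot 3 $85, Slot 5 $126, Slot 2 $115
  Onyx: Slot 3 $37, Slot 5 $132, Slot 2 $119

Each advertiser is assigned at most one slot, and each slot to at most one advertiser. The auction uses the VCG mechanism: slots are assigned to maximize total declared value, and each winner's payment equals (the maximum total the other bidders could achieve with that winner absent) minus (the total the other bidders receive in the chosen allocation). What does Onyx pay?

Onyx pays $11.

Efficient allocation: Granite→Slot 3 ($108), Juno→Slot 2 ($115), Onyx→Slot 5 ($132); total welfare W = $355.
Onyx receives Slot 5 at value $132, so the others get W − 132 = $223.
Without Onyx: best allocation of the remaining 2 bidders over all 3 slots is Granite→Slot 3 ($108), Juno→Slot 5 ($126), total $234.
VCG payment = (others' best without Onyx) − (others' welfare with Onyx) = 234 − 223 = $11.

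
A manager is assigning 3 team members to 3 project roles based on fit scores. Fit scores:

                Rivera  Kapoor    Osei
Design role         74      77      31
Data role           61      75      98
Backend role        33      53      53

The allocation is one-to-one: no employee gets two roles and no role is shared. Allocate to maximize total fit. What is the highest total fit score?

Maximum total: 225 pts

Optimal: Rivera→Design role (74 pts), Kapoor→Backend role (53 pts), Osei→Data role (98 pts) — total 74+53+98 = 225 pts.
Next-best assignment: Rivera→Backend role, Kapoor→Design role, Osei→Data role = 208 pts.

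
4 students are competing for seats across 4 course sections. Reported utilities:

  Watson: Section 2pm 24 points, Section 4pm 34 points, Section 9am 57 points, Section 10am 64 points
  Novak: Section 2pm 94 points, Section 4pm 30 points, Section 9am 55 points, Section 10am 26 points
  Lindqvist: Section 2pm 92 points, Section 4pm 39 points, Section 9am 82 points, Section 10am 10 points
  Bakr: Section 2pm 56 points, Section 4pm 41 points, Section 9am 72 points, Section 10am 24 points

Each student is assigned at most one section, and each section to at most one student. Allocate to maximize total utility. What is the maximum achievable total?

Optimal: Watson→Section 10am (64 points), Novak→Section 2pm (94 points), Lindqvist→Section 9am (82 points), Bakr→Section 4pm (41 points) — total 64+94+82+41 = 281 points.
Next-best assignment: Watson→Section 10am, Novak→Section 2pm, Lindqvist→Section 4pm, Bakr→Section 9am = 269 points.
Swapping Lindqvist↔Bakr (Lindqvist→Section 4pm 39 points, Bakr→Section 9am 72 points) loses 12.

Max total: 281 points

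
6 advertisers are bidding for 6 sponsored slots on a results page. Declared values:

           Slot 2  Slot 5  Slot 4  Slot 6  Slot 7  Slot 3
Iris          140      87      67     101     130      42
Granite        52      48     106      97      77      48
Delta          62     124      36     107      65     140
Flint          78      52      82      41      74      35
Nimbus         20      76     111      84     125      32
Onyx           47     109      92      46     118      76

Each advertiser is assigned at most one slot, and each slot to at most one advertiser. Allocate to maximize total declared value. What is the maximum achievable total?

Max total: $693

This is a one-to-one assignment (maximum-weight bipartite matching).
Optimal: Iris→Slot 2 ($140), Granite→Slot 6 ($97), Delta→Slot 3 ($140), Flint→Slot 4 ($82), Nimbus→Slot 7 ($125), Onyx→Slot 5 ($109) — total 140+97+140+82+125+109 = $693.
Row-greedy (each advertiser in turn takes its best remaining slot) gives $653, worse by 40.
Checked against all permutations: $693 is optimal.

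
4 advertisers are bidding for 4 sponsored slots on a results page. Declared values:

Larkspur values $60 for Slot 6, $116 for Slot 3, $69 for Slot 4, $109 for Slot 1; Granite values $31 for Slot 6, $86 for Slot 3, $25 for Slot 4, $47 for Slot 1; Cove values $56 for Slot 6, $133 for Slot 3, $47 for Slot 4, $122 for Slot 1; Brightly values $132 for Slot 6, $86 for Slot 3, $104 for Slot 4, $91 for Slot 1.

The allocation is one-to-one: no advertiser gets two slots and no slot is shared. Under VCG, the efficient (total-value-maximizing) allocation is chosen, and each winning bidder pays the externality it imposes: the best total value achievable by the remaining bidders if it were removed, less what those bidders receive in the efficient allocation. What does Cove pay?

Cove pays $40.

Efficient allocation: Larkspur→Slot 4 ($69), Granite→Slot 3 ($86), Cove→Slot 1 ($122), Brightly→Slot 6 ($132); total welfare W = $409.
Cove receives Slot 1 at value $122, so the others get W − 122 = $287.
Without Cove: best allocation of the remaining 3 bidders over all 4 slots is Larkspur→Slot 1 ($109), Granite→Slot 3 ($86), Brightly→Slot 6 ($132), total $327.
VCG payment = (others' best without Cove) − (others' welfare with Cove) = 327 − 287 = $40.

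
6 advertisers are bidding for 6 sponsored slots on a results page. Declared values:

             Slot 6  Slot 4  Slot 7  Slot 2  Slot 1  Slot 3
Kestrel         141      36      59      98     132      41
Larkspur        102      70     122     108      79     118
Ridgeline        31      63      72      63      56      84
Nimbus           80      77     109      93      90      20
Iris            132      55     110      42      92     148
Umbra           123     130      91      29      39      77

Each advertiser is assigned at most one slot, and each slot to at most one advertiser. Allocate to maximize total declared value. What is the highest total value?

Optimal: Kestrel→Slot 1 ($132), Larkspur→Slot 2 ($108), Ridgeline→Slot 3 ($84), Nimbus→Slot 7 ($109), Iris→Slot 6 ($132), Umbra→Slot 4 ($130) — total 132+108+84+109+132+130 = $695.
Max-entry greedy (repeatedly take the single best remaining cell) gives $690, worse by 5.
Swapping Larkspur↔Iris (Larkspur→Slot 6 $102, Iris→Slot 2 $42) loses 96.
No other one-to-one assignment exceeds $695.

Max total: $695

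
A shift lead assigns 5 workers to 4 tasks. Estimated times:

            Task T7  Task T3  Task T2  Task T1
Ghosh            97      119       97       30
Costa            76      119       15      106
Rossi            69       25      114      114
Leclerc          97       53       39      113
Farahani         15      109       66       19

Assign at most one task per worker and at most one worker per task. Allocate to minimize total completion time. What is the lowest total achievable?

Optimal: Farahani→Task T7 (15 min), Rossi→Task T3 (25 min), Costa→Task T2 (15 min), Ghosh→Task T1 (30 min) — total 15+25+15+30 = 85 min.
Row-greedy (each worker in turn takes its cheapest remaining task) gives 167 min, worse by 82.
Next-best assignment: Farahani→Task T7, Rossi→Task T3, Leclerc→Task T2, Ghosh→Task T1 = 109 min.
Swapping Farahani↔Costa (Farahani→Task T2 66 min, Costa→Task T7 76 min) adds 112.

Min total: 85 min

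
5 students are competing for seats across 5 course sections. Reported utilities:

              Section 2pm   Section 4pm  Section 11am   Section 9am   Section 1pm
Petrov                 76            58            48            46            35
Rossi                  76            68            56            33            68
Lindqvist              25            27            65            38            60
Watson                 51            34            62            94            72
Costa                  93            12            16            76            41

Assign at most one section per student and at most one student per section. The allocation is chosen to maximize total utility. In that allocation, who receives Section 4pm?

Petrov receives Section 4pm.

Optimal: Petrov→Section 4pm (58 points), Rossi→Section 1pm (68 points), Lindqvist→Section 11am (65 points), Watson→Section 9am (94 points), Costa→Section 2pm (93 points) — total 58+68+65+94+93 = 378 points.
Next-best assignment: Petrov→Section 11am, Rossi→Section 4pm, Lindqvist→Section 1pm, Watson→Section 9am, Costa→Section 2pm = 363 points.
Checked against all permutations: 378 points is optimal.
Petrov's own top section is Section 2pm (76 points), but forcing Petrov→Section 2pm and reassigning the rest optimally gives only 357 points — worse by 21.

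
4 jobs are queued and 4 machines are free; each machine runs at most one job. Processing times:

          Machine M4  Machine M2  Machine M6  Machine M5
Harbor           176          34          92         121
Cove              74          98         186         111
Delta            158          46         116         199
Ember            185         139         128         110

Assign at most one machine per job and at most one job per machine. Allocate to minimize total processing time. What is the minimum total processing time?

Min total: 322 min

Treat this as an assignment problem: match each job to one machine.
Optimal: Harbor→Machine M6 (92 min), Cove→Machine M4 (74 min), Delta→Machine M2 (46 min), Ember→Machine M5 (110 min) — total 92+74+46+110 = 322 min.
Min-entry greedy (repeatedly take the single cheapest remaining cell) gives 334 min, worse by 12.
Next-best assignment: Harbor→Machine M2, Cove→Machine M4, Delta→Machine M6, Ember→Machine M5 = 334 min.
No other one-to-one assignment undercuts 322 min.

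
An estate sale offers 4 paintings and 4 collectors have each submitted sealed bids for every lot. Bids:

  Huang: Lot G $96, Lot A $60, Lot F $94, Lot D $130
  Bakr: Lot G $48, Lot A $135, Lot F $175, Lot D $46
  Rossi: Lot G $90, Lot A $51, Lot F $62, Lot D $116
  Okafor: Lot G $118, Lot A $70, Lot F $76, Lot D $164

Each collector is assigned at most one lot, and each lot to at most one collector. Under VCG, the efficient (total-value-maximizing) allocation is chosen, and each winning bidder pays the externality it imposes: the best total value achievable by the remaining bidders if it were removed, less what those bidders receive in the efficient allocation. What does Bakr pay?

Efficient allocation: Huang→Lot A ($60), Bakr→Lot F ($175), Rossi→Lot G ($90), Okafor→Lot D ($164); total welfare W = $489.
Bakr receives Lot F at value $175, so the others get W − 175 = $314.
Without Bakr: best allocation of the remaining 3 bidders over all 4 lots is Huang→Lot F ($94), Rossi→Lot G ($90), Okafor→Lot D ($164), total $348.
VCG payment = (others' best without Bakr) − (others' welfare with Bakr) = 348 − 314 = $34.

Bakr pays $34.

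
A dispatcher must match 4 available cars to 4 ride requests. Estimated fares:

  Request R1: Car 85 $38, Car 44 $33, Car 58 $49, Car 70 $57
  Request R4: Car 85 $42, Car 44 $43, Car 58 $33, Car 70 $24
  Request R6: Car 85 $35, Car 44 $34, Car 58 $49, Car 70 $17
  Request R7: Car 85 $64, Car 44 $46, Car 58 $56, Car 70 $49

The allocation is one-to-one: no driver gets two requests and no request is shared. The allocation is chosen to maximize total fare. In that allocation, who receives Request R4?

Car 44 receives Request R4.

Optimal: Car 85→Request R7 ($64), Car 44→Request R4 ($43), Car 58→Request R6 ($49), Car 70→Request R1 ($57) — total 64+43+49+57 = $213.
Row-greedy (each driver in turn takes its best remaining request) gives $173, worse by 40.
Next-best assignment: Car 85→Request R4, Car 44→Request R7, Car 58→Request R6, Car 70→Request R1 = $194.
Swapping Car 58↔Car 44 (Car 58→Request R4 $33, Car 44→Request R6 $34) loses 25.
Car 44's own top request is Request R7 ($46), but forcing Car 44→Request R7 and reassigning the rest optimally gives only $194 — worse by 19.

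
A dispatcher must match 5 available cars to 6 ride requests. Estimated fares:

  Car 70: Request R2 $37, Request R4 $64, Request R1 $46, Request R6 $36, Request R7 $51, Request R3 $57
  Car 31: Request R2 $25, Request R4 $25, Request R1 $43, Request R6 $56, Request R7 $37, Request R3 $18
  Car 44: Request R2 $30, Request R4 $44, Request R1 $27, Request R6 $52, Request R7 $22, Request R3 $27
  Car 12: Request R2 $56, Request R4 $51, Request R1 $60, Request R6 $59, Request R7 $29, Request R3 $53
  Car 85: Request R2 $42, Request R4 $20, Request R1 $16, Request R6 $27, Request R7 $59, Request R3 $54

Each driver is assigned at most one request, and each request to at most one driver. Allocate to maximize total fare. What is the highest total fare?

Treat this as an assignment problem: match each driver to one request.
Optimal: Car 70→Request R3 ($57), Car 31→Request R6 ($56), Car 44→Request R4 ($44), Car 12→Request R1 ($60), Car 85→Request R7 ($59) — total 57+56+44+60+59 = $276.
Column-greedy (each request in turn goes to its best remaining driver) gives $274, worse by 2.
Next-best assignment: Car 70→Request R4, Car 31→Request R1, Car 44→Request R6, Car 12→Request R2, Car 85→Request R7 = $274.
Checked against all permutations: $276 is optimal.

Maximum total: $276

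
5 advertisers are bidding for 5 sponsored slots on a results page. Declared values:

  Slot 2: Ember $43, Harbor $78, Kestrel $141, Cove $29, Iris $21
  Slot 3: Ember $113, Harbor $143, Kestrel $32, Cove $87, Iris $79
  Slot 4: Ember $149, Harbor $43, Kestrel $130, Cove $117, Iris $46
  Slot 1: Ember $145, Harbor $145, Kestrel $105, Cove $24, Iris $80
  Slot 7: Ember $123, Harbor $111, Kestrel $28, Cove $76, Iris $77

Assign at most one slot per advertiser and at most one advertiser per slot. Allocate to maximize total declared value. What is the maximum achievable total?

Max total: $623

Treat this as an assignment problem: match each advertiser to one slot.
Optimal: Ember→Slot 1 ($145), Harbor→Slot 3 ($143), Kestrel→Slot 2 ($141), Cove→Slot 4 ($117), Iris→Slot 7 ($77) — total 145+143+141+117+77 = $623.
Next-best assignment: Ember→Slot 7, Harbor→Slot 1, Kestrel→Slot 2, Cove→Slot 4, Iris→Slot 3 = $605.
Swapping Iris↔Harbor (Iris→Slot 3 $79, Harbor→Slot 7 $111) loses 30.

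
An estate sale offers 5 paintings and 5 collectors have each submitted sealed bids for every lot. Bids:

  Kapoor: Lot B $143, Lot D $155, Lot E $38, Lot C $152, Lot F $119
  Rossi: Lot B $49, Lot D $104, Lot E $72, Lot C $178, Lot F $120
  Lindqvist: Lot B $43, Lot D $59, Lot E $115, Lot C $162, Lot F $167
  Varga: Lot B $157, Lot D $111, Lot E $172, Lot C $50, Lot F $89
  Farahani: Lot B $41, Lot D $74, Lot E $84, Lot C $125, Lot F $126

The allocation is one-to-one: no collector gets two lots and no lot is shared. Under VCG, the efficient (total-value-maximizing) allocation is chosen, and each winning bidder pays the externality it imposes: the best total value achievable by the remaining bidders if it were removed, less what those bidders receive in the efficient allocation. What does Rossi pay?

Rossi pays $56.

Efficient allocation: Kapoor→Lot D ($155), Rossi→Lot C ($178), Lindqvist→Lot F ($167), Varga→Lot B ($157), Farahani→Lot E ($84); total welfare W = $741.
Rossi receives Lot C at value $178, so the others get W − 178 = $563.
Without Rossi: best allocation of the remaining 4 bidders over all 5 lots is Kapoor→Lot D ($155), Lindqvist→Lot F ($167), Varga→Lot E ($172), Farahani→Lot C ($125), total $619.
VCG payment = (others' best without Rossi) − (others' welfare with Rossi) = 619 − 563 = $56.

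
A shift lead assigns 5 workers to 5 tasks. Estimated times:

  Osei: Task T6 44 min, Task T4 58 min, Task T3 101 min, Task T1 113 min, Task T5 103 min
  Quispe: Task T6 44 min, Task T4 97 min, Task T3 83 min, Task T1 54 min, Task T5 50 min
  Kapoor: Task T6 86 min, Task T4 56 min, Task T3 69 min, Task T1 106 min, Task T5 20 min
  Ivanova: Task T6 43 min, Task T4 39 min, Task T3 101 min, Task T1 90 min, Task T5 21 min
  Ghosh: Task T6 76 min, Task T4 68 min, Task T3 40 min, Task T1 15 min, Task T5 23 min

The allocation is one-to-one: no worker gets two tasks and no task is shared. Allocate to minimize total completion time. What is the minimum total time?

Optimal: Osei→Task T6 (44 min), Quispe→Task T1 (54 min), Kapoor→Task T5 (20 min), Ivanova→Task T4 (39 min), Ghosh→Task T3 (40 min) — total 44+54+20+39+40 = 197 min.
Column-greedy (each task in turn goes to its cheapest remaining worker) gives 296 min, worse by 99.
Every other assignment is strictly worse.

Minimum total: 197 min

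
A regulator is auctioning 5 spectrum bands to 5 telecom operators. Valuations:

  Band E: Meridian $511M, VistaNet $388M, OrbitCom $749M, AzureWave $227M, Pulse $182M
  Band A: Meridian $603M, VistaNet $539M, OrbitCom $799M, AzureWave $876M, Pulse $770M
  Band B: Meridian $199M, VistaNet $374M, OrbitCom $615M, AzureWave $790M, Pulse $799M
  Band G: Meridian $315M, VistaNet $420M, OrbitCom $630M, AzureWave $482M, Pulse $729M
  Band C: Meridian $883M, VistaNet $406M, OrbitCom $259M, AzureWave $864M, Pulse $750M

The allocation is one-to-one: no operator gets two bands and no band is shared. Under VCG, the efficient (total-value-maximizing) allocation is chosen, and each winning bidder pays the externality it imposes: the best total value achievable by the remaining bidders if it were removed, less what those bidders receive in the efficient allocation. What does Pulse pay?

Efficient allocation: Meridian→Band C ($883M), VistaNet→Band G ($420M), OrbitCom→Band E ($749M), AzureWave→Band A ($876M), Pulse→Band B ($799M); total welfare W = $3727M.
Pulse receives Band B at value $799M, so the others get W − 799 = $2928M.
Without Pulse: best allocation of the remaining 4 bidders over all 5 bands is Meridian→Band C ($883M), VistaNet→Band A ($539M), OrbitCom→Band E ($749M), AzureWave→Band B ($790M), total $2961M.
VCG payment = (others' best without Pulse) − (others' welfare with Pulse) = 2961 − 2928 = $33M.

Pulse pays $33M.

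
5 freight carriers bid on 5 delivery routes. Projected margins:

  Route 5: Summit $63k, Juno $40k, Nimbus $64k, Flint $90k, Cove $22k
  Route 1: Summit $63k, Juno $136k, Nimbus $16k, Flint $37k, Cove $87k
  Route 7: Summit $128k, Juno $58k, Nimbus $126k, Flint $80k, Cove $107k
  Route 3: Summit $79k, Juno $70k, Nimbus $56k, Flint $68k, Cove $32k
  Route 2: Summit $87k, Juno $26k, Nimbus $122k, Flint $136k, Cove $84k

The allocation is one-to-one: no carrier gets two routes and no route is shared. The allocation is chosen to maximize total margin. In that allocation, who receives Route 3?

Optimal: Summit→Route 3 ($79k), Juno→Route 1 ($136k), Nimbus→Route 2 ($122k), Flint→Route 5 ($90k), Cove→Route 7 ($107k) — total 79+136+122+90+107 = $534k.
Swapping Nimbus↔Flint (Nimbus→Route 5 $64k, Flint→Route 2 $136k) loses 12.
Checked against all permutations: $534k is optimal.
Summit's own top route is Route 7 ($128k), but forcing Summit→Route 7 and reassigning the rest optimally gives only $508k — worse by 26.

Summit receives Route 3.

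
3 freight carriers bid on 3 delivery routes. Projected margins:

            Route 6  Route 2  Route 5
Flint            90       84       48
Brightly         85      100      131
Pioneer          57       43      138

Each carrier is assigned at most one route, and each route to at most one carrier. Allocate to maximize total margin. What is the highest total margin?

Optimal: Flint→Route 6 ($90k), Brightly→Route 2 ($100k), Pioneer→Route 5 ($138k) — total 90+100+138 = $328k.
Row-greedy (each carrier in turn takes its best remaining route) gives $264k, worse by 64.

Maximum total: $328k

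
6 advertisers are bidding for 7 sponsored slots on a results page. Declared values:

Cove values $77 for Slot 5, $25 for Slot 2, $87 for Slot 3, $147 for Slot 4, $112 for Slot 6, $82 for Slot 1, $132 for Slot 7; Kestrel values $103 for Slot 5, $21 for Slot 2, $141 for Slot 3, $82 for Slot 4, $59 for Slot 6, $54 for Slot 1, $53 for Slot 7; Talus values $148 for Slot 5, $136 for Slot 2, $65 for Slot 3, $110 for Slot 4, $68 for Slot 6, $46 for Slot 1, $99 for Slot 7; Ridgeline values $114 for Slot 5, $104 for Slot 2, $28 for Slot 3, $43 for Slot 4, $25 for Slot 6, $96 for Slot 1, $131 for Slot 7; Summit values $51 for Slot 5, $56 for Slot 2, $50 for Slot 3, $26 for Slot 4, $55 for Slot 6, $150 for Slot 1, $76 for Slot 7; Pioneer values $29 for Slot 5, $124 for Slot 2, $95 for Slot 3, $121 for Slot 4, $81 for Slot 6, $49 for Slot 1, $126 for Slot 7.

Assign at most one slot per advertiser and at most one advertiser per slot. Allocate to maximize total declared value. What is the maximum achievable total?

Maximum total: $841

Optimal: Cove→Slot 4 ($147), Kestrel→Slot 3 ($141), Talus→Slot 5 ($148), Ridgeline→Slot 7 ($131), Summit→Slot 1 ($150), Pioneer→Slot 2 ($124) — total 147+141+148+131+150+124 = $841.
Column-greedy (each slot in turn goes to its best remaining advertiser) gives $711, worse by 130.
Swapping Ridgeline↔Pioneer (Ridgeline→Slot 2 $104, Pioneer→Slot 7 $126) loses 25.
No other one-to-one assignment exceeds $841.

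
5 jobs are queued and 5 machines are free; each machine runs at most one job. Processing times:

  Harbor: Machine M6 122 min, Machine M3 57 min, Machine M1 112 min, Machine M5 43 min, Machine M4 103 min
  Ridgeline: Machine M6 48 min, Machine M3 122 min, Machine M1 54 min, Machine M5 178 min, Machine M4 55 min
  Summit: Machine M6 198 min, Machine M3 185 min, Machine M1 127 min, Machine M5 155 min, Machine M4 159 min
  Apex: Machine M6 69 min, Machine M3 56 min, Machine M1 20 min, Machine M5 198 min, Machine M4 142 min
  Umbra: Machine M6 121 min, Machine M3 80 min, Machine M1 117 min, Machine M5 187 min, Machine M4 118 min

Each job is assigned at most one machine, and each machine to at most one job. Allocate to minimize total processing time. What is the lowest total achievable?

Minimum total: 350 min

Optimal: Harbor→Machine M5 (43 min), Ridgeline→Machine M6 (48 min), Summit→Machine M4 (159 min), Apex→Machine M1 (20 min), Umbra→Machine M3 (80 min) — total 43+48+159+20+80 = 350 min.
Column-greedy (each machine in turn goes to its cheapest remaining job) gives 489 min, worse by 139.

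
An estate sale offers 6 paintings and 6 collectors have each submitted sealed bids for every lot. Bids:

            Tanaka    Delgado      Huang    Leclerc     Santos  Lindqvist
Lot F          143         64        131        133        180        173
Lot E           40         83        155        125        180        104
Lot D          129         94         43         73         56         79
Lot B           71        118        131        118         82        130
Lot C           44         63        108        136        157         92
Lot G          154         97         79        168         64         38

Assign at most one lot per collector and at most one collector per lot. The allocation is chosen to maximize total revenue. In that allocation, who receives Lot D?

Tanaka receives Lot D.

Optimal: Tanaka→Lot D ($129), Delgado→Lot B ($118), Huang→Lot E ($155), Leclerc→Lot G ($168), Santos→Lot C ($157), Lindqvist→Lot F ($173) — total 129+118+155+168+157+173 = $900.
Max-entry greedy (repeatedly take the single best remaining cell) gives $825, worse by 75.
Next-best assignment: Tanaka→Lot D, Delgado→Lot B, Huang→Lot C, Leclerc→Lot G, Santos→Lot E, Lindqvist→Lot F = $876.
Swapping Huang↔Santos (Huang→Lot C $108, Santos→Lot E $180) loses 24.
Tanaka's own top lot is Lot G ($154), but forcing Tanaka→Lot G and reassigning the rest optimally gives only $868 — worse by 32.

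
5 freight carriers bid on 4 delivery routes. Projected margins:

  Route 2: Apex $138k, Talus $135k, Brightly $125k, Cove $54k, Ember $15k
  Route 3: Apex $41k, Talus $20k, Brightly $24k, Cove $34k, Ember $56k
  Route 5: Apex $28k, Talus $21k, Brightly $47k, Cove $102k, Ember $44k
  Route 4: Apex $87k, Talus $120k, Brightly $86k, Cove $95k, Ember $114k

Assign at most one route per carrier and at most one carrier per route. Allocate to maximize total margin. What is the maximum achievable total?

Maximum total: $416k

Optimal: Apex→Route 2 ($138k), Ember→Route 3 ($56k), Cove→Route 5 ($102k), Talus→Route 4 ($120k) — total 138+56+102+120 = $416k.
Next-best assignment: Brightly→Route 2, Ember→Route 3, Cove→Route 5, Talus→Route 4 = $403k.
Swapping Apex↔Cove (Apex→Route 5 $28k, Cove→Route 2 $54k) loses 158.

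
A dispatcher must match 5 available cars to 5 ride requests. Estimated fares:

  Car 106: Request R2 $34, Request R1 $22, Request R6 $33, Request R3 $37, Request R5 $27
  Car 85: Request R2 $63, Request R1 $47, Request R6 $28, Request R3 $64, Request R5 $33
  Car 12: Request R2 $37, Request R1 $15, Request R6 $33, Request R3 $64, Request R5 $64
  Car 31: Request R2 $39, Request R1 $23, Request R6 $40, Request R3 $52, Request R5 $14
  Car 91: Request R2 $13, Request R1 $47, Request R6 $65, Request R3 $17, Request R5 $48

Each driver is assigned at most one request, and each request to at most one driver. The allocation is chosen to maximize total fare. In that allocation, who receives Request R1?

Optimal: Car 106→Request R1 ($22), Car 85→Request R2 ($63), Car 12→Request R5 ($64), Car 31→Request R3 ($52), Car 91→Request R6 ($65) — total 22+63+64+52+65 = $266.
Max-entry greedy (repeatedly take the single best remaining cell) gives $254, worse by 12.
Next-best assignment: Car 106→Request R2, Car 85→Request R1, Car 12→Request R5, Car 31→Request R3, Car 91→Request R6 = $262.
Swapping Car 85↔Car 91 (Car 85→Request R6 $28, Car 91→Request R2 $13) loses 87.
Car 106's own top request is Request R3 ($37), but forcing Car 106→Request R3 and reassigning the rest optimally gives only $252 — worse by 14.

Car 106 receives Request R1.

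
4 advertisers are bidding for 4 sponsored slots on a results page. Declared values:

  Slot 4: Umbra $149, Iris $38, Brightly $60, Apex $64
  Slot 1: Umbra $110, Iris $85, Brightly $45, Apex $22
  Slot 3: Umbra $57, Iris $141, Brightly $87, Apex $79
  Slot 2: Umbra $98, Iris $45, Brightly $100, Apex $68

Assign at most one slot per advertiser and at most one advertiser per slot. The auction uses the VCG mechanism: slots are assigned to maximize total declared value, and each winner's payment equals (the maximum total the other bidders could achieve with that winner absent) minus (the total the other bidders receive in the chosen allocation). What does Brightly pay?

Efficient allocation: Umbra→Slot 1 ($110), Iris→Slot 3 ($141), Brightly→Slot 2 ($100), Apex→Slot 4 ($64); total welfare W = $415.
Brightly receives Slot 2 at value $100, so the others get W − 100 = $315.
Without Brightly: best allocation of the remaining 3 bidders over all 4 slots is Umbra→Slot 4 ($149), Iris→Slot 3 ($141), Apex→Slot 2 ($68), total $358.
VCG payment = (others' best without Brightly) − (others' welfare with Brightly) = 358 − 315 = $43.

Brightly pays $43.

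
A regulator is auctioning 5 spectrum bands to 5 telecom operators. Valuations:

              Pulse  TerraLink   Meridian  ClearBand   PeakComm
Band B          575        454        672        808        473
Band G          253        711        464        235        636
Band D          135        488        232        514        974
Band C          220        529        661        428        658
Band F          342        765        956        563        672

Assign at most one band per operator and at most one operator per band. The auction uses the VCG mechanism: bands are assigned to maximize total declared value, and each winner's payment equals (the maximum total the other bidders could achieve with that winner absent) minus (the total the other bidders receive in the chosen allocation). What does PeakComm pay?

Efficient allocation: Pulse→Band C ($220M), TerraLink→Band G ($711M), Meridian→Band F ($956M), ClearBand→Band B ($808M), PeakComm→Band D ($974M); total welfare W = $3669M.
PeakComm receives Band D at value $974M, so the others get W − 974 = $2695M.
Without PeakComm: best allocation of the remaining 4 bidders over all 5 bands is Pulse→Band B ($575M), TerraLink→Band G ($711M), Meridian→Band F ($956M), ClearBand→Band D ($514M), total $2756M.
VCG payment = (others' best without PeakComm) − (others' welfare with PeakComm) = 2756 − 2695 = $61M.

PeakComm pays $61M.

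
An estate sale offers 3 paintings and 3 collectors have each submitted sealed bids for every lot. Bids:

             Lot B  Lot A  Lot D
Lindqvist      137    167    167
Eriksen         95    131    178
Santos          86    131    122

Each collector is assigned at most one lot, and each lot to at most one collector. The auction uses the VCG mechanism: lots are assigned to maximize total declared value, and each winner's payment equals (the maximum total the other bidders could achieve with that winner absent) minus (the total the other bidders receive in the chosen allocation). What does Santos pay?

Efficient allocation: Lindqvist→Lot B ($137), Eriksen→Lot D ($178), Santos→Lot A ($131); total welfare W = $446.
Santos receives Lot A at value $131, so the others get W − 131 = $315.
Without Santos: best allocation of the remaining 2 bidders over all 3 lots is Lindqvist→Lot A ($167), Eriksen→Lot D ($178), total $345.
VCG payment = (others' best without Santos) − (others' welfare with Santos) = 345 − 315 = $30.

Santos pays $30.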